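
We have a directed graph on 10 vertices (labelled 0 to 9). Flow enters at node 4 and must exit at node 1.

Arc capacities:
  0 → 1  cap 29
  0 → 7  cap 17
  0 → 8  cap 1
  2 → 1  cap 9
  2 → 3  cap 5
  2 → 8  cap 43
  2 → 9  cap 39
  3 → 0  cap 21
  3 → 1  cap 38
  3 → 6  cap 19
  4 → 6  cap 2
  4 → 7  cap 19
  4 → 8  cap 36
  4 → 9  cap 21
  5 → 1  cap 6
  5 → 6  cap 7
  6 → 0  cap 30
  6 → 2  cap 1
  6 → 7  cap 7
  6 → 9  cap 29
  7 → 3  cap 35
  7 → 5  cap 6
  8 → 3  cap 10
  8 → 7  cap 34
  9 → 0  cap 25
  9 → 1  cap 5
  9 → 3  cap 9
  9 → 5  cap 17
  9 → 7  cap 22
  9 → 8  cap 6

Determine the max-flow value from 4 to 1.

augment #1: 4→9→1 bottleneck 5, total now 5
augment #2: 4→6→0→1 bottleneck 2, total now 7
augment #3: 4→7→3→1 bottleneck 19, total now 26
augment #4: 4→8→3→1 bottleneck 10, total now 36
augment #5: 4→9→0→1 bottleneck 16, total now 52
augment #6: 4→8→7→3→1 bottleneck 9, total now 61
augment #7: 4→8→7→5→1 bottleneck 6, total now 67
augment #8: 4→8→7→3→0→1 bottleneck 7, total now 74

Maximum flow value: 74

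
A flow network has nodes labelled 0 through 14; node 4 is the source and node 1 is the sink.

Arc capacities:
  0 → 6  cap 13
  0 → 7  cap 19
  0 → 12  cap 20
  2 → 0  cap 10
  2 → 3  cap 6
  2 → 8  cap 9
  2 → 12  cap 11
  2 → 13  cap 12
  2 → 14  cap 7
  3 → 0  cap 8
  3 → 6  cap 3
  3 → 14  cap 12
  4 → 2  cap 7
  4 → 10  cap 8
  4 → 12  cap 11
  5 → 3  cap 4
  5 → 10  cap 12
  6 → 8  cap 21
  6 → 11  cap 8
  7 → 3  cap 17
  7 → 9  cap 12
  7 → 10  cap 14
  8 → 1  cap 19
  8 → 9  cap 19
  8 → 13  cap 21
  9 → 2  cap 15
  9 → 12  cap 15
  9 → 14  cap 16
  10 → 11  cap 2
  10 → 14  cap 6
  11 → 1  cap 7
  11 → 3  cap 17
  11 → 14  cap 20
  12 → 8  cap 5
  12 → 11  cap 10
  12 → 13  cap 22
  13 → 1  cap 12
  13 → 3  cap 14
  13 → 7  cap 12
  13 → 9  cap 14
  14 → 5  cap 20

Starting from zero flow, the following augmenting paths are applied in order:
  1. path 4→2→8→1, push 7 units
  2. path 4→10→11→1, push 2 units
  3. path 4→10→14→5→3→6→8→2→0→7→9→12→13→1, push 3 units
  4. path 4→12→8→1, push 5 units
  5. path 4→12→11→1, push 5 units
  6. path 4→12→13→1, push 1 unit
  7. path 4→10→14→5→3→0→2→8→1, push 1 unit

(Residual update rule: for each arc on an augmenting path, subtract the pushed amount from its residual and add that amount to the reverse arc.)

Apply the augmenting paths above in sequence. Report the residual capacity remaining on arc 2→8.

Residual capacity of (2,8): 4

after path 1 (4→2→8→1, push 7): res(2,8)=2
after path 2 (4→10→11→1, push 2): res(2,8)=2
after path 3 (4→10→14→5→3→6→8→2→0→7→9→12→13→1, push 3): res(2,8)=5
after path 4 (4→12→8→1, push 5): res(2,8)=5
after path 5 (4→12→11→1, push 5): res(2,8)=5
after path 6 (4→12→13→1, push 1): res(2,8)=5
after path 7 (4→10→14→5→3→0→2→8→1, push 1): res(2,8)=4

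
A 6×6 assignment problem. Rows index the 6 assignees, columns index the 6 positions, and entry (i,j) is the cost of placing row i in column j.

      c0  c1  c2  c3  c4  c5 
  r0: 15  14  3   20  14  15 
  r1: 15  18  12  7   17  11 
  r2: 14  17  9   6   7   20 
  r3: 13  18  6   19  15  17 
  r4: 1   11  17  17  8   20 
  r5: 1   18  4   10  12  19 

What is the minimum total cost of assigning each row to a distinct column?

Minimum assignment cost: 46

one of 2 optimal assignments: row0→col1 (cost 14), row1→col5 (cost 11), row2→col3 (cost 6), row3→col2 (cost 6), row4→col4 (cost 8), row5→col0 (cost 1)
total = 14 + 11 + 6 + 6 + 8 + 1 = 46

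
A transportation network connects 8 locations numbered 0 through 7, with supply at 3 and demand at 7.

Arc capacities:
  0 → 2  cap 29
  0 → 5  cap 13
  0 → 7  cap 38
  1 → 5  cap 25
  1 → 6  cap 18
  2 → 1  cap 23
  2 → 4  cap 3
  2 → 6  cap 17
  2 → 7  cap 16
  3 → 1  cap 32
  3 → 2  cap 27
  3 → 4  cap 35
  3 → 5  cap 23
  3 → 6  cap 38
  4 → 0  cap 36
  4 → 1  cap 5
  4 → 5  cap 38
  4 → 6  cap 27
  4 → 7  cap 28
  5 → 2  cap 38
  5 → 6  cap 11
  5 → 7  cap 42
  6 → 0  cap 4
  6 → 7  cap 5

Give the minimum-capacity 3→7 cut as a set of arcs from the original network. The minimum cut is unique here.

augment #1: 3→2→7 push 16
augment #2: 3→4→7 push 28
augment #3: 3→5→7 push 23
augment #4: 3→6→7 push 5
augment #5: 3→1→5→7 push 19
augment #6: 3→4→0→7 push 7
augment #7: 3→6→0→7 push 4
augment #8: 3→2→4→0→7 push 3
max flow = 105; residual-reachable set from 3 gives S-side
cut edges (S→T): {(2,4), (2,7), (3,4), (5,7), (6,0), (6,7)} total cap 105

Min-cut arcs: {(2,4), (2,7), (3,4), (5,7), (6,0), (6,7)} (total capacity 105)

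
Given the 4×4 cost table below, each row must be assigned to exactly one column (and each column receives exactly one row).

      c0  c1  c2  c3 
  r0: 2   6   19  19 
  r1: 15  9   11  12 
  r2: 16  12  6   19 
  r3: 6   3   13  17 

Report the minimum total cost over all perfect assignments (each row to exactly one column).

Minimum assignment cost: 23

optimal assignment: row0→col0 (cost 2), row1→col3 (cost 12), row2→col2 (cost 6), row3→col1 (cost 3)
total = 2 + 12 + 6 + 3 = 23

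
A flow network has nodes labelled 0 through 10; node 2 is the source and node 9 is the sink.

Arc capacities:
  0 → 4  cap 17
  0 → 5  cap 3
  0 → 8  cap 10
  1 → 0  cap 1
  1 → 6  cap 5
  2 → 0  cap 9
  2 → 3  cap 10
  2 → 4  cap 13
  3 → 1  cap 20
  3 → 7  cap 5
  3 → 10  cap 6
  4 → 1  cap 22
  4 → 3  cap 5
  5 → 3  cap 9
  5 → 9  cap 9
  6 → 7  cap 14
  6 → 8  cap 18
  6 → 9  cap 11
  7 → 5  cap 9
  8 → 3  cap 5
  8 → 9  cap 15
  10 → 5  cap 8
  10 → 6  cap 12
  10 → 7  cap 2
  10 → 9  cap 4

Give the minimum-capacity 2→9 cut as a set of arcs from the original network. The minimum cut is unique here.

Min-cut arcs: {(1,0), (1,6), (2,0), (3,7), (3,10)} (total capacity 26)

augment #1: 2→0→5→9 push 3
augment #2: 2→0→8→9 push 6
augment #3: 2→3→10→9 push 4
augment #4: 2→3→1→6→9 push 5
augment #5: 2→3→7→5→9 push 1
augment #6: 2→4→1→0→8→9 push 1
augment #7: 2→4→3→7→5→9 push 4
augment #8: 2→4→3→10→5→9 push 1
augment #9: 2→4→1→3→10→6→9 push 1
max flow = 26; residual-reachable set from 2 gives S-side
cut edges (S→T): {(1,0), (1,6), (2,0), (3,7), (3,10)} total cap 26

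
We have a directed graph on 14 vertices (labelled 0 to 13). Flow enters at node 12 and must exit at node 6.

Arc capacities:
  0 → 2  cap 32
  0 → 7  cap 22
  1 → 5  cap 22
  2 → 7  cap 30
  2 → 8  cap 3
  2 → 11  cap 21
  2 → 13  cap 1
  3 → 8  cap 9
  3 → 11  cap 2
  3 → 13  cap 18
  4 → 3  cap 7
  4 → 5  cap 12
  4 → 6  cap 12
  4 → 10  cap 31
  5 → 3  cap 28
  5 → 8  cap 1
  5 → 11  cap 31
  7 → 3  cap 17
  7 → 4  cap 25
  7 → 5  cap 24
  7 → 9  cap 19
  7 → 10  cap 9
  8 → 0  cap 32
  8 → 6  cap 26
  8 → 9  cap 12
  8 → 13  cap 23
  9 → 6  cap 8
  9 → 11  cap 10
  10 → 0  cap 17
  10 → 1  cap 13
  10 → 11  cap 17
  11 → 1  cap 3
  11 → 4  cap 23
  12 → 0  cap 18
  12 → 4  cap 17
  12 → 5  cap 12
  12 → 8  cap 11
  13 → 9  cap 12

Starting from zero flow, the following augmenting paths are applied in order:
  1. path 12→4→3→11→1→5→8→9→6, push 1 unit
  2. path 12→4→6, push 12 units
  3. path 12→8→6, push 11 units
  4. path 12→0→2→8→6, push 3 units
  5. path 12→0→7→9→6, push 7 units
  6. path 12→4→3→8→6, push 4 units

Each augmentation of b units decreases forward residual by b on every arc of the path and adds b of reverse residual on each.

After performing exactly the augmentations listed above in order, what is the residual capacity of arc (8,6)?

Residual capacity of (8,6): 8

after path 1 (12→4→3→11→1→5→8→9→6, push 1): res(8,6)=26
after path 2 (12→4→6, push 12): res(8,6)=26
after path 3 (12→8→6, push 11): res(8,6)=15
after path 4 (12→0→2→8→6, push 3): res(8,6)=12
after path 5 (12→0→7→9→6, push 7): res(8,6)=12
after path 6 (12→4→3→8→6, push 4): res(8,6)=8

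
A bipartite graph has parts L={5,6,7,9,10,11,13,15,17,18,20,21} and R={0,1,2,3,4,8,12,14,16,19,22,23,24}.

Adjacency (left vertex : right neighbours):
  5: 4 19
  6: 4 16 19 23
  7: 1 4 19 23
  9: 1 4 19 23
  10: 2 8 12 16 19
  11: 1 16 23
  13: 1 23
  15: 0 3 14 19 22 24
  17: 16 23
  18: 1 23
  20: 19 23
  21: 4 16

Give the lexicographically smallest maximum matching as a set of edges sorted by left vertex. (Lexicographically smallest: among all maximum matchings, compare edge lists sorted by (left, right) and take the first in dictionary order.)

|M| = 7 (so the lex-smallest maximum matching has 7 edges)
process left vertices in ascending order; for each, take the smallest-labelled available neighbour that still permits 7 edges overall, or leave it unmatched if none does
lex-smallest matching: {5-4, 6-16, 7-1, 9-19, 10-2, 11-23, 15-0}

Lex-smallest maximum matching: {(5,4), (6,16), (7,1), (9,19), (10,2), (11,23), (15,0)}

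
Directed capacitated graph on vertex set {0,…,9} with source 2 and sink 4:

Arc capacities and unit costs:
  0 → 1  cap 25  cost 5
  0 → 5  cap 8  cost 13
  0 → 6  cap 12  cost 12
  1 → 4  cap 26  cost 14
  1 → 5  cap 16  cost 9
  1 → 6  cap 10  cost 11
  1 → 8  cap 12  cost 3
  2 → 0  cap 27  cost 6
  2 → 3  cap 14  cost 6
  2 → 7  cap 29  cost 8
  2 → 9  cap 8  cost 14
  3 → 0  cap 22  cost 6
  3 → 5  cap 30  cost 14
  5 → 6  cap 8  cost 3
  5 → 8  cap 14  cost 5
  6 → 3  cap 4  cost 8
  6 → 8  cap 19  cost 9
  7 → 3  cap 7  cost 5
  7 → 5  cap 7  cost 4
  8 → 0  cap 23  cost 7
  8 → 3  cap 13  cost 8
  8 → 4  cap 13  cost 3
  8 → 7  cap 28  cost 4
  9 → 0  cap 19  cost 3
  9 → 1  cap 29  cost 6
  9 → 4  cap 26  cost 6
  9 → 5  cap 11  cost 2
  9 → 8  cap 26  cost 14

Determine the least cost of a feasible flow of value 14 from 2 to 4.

Minimum cost for 14 units: 244

shortest-cost path #1: 2→0→1→8→4 push 12 @ unit cost 17 (adds 204)
shortest-cost path #2: 2→9→4 push 2 @ unit cost 20 (adds 40)
total cost = 244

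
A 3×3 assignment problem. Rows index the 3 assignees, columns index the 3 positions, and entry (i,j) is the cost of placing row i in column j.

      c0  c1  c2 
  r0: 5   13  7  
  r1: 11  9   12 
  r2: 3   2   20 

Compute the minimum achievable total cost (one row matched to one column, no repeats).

one of 2 optimal assignments: row0→col0 (cost 5), row1→col2 (cost 12), row2→col1 (cost 2)
total = 5 + 12 + 2 = 19

Minimum assignment cost: 19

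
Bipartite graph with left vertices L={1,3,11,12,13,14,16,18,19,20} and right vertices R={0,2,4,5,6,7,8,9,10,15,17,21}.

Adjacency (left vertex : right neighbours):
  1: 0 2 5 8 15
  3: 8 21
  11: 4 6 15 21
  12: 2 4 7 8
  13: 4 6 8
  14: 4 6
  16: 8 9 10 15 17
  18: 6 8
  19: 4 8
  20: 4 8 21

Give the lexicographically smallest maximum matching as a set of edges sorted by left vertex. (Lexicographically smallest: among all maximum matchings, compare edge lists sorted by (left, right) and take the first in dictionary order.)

|M| = 8 (so the lex-smallest maximum matching has 8 edges)
process left vertices in ascending order; for each, take the smallest-labelled available neighbour that still permits 8 edges overall, or leave it unmatched if none does
lex-smallest matching: {1-0, 3-8, 11-15, 12-2, 13-4, 14-6, 16-9, 20-21}

Lex-smallest maximum matching: {(1,0), (3,8), (11,15), (12,2), (13,4), (14,6), (16,9), (20,21)}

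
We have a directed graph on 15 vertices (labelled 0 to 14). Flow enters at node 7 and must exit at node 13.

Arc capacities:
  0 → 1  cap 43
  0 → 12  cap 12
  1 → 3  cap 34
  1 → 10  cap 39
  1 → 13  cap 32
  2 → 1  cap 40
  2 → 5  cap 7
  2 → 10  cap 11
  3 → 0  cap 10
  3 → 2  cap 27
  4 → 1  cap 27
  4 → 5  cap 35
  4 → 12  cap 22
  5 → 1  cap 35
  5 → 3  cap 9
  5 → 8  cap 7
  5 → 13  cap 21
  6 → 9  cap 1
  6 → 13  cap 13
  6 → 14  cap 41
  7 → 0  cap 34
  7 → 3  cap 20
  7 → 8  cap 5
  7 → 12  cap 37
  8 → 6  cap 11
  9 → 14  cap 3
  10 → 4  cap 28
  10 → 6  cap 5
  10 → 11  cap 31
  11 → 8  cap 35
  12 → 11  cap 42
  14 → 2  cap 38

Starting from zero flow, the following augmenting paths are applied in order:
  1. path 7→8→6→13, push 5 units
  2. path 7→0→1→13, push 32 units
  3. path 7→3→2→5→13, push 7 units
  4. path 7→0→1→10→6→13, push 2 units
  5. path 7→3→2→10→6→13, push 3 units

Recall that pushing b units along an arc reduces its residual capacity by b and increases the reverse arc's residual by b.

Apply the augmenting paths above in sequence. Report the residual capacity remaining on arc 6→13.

after path 1 (7→8→6→13, push 5): res(6,13)=8
after path 2 (7→0→1→13, push 32): res(6,13)=8
after path 3 (7→3→2→5→13, push 7): res(6,13)=8
after path 4 (7→0→1→10→6→13, push 2): res(6,13)=6
after path 5 (7→3→2→10→6→13, push 3): res(6,13)=3

Residual capacity of (6,13): 3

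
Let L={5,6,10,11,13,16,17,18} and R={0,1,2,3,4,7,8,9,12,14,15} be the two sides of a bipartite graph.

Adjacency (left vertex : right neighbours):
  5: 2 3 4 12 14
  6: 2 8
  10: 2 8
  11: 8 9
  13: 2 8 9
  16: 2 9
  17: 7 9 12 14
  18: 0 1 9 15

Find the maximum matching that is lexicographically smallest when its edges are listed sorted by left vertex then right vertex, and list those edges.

|M| = 6 (so the lex-smallest maximum matching has 6 edges)
process left vertices in ascending order; for each, take the smallest-labelled available neighbour that still permits 6 edges overall, or leave it unmatched if none does
lex-smallest matching: {5-3, 6-2, 10-8, 11-9, 17-7, 18-0}

Lex-smallest maximum matching: {(5,3), (6,2), (10,8), (11,9), (17,7), (18,0)}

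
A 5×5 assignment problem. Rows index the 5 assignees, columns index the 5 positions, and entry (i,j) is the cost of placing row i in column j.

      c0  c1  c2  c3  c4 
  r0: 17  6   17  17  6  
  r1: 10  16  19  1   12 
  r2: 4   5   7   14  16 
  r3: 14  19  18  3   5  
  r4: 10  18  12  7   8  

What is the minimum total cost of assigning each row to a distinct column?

Minimum assignment cost: 28

optimal assignment: row0→col1 (cost 6), row1→col3 (cost 1), row2→col0 (cost 4), row3→col4 (cost 5), row4→col2 (cost 12)
total = 6 + 1 + 4 + 5 + 12 = 28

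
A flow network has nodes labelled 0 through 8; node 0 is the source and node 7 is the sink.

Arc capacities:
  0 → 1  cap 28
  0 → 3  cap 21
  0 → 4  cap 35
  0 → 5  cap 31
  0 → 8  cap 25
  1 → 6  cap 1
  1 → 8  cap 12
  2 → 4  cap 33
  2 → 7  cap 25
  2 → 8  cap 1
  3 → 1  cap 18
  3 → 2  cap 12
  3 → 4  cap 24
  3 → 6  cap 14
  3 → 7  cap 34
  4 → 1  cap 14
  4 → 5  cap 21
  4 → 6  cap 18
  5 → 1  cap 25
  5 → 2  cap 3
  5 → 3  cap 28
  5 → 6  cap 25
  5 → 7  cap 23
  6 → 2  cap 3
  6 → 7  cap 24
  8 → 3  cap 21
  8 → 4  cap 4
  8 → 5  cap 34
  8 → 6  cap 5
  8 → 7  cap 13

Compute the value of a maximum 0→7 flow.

augment #1: 0→3→7 bottleneck 21, total now 21
augment #2: 0→5→7 bottleneck 23, total now 44
augment #3: 0→8→7 bottleneck 13, total now 57
augment #4: 0→1→6→7 bottleneck 1, total now 58
augment #5: 0→4→6→7 bottleneck 18, total now 76
augment #6: 0→5→2→7 bottleneck 3, total now 79
augment #7: 0→5→3→7 bottleneck 5, total now 84
augment #8: 0→8→3→7 bottleneck 8, total now 92
augment #9: 0→8→6→7 bottleneck 4, total now 96
augment #10: 0→1→8→6→7 bottleneck 1, total now 97
augment #11: 0→1→8→3→2→7 bottleneck 11, total now 108
augment #12: 0→4→5→3→2→7 bottleneck 1, total now 109
augment #13: 0→4→5→6→2→7 bottleneck 3, total now 112

Maximum flow value: 112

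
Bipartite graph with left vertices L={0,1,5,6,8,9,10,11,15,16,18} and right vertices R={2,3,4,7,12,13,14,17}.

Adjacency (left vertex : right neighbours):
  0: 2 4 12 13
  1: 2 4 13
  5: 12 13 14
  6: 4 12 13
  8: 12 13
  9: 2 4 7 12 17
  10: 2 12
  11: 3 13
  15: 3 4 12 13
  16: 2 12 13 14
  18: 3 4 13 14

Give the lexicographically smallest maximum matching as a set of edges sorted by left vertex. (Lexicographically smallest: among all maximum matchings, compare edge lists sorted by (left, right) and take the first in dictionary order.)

|M| = 7 (so the lex-smallest maximum matching has 7 edges)
process left vertices in ascending order; for each, take the smallest-labelled available neighbour that still permits 7 edges overall, or leave it unmatched if none does
lex-smallest matching: {0-2, 1-4, 5-12, 6-13, 9-7, 11-3, 16-14}

Lex-smallest maximum matching: {(0,2), (1,4), (5,12), (6,13), (9,7), (11,3), (16,14)}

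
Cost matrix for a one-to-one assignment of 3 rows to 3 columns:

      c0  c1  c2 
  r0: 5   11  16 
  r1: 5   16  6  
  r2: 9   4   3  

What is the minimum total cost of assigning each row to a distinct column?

optimal assignment: row0→col0 (cost 5), row1→col2 (cost 6), row2→col1 (cost 4)
total = 5 + 6 + 4 = 15

Minimum assignment cost: 15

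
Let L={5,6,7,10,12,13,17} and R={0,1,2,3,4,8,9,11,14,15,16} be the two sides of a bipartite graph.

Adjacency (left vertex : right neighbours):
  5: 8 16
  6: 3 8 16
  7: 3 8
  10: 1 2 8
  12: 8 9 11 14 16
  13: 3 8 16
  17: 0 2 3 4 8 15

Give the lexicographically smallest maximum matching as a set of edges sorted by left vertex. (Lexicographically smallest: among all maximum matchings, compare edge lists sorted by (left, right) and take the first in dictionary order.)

|M| = 6 (so the lex-smallest maximum matching has 6 edges)
process left vertices in ascending order; for each, take the smallest-labelled available neighbour that still permits 6 edges overall, or leave it unmatched if none does
lex-smallest matching: {5-8, 6-3, 10-1, 12-9, 13-16, 17-0}

Lex-smallest maximum matching: {(5,8), (6,3), (10,1), (12,9), (13,16), (17,0)}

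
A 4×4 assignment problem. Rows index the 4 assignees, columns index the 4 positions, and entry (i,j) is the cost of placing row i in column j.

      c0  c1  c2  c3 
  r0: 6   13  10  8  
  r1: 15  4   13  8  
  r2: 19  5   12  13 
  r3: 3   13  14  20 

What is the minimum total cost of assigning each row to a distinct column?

Minimum assignment cost: 26

optimal assignment: row0→col2 (cost 10), row1→col3 (cost 8), row2→col1 (cost 5), row3→col0 (cost 3)
total = 10 + 8 + 5 + 3 = 26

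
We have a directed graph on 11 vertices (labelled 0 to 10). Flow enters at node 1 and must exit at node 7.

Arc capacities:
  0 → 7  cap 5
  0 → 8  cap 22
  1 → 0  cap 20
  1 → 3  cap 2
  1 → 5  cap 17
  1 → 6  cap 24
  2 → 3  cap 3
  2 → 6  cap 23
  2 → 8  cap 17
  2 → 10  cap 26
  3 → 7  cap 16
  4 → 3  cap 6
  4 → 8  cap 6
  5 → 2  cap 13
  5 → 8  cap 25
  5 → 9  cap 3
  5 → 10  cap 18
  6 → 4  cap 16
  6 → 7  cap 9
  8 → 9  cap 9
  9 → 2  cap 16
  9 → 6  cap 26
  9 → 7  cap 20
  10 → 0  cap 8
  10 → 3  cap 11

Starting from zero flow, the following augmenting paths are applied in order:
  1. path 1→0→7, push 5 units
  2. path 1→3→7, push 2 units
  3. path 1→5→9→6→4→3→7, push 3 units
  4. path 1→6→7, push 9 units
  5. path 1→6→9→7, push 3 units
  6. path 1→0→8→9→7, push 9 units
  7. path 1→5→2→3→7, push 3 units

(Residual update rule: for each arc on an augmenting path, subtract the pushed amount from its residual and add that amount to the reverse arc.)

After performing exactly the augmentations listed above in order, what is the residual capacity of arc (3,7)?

after path 1 (1→0→7, push 5): res(3,7)=16
after path 2 (1→3→7, push 2): res(3,7)=14
after path 3 (1→5→9→6→4→3→7, push 3): res(3,7)=11
after path 4 (1→6→7, push 9): res(3,7)=11
after path 5 (1→6→9→7, push 3): res(3,7)=11
after path 6 (1→0→8→9→7, push 9): res(3,7)=11
after path 7 (1→5→2→3→7, push 3): res(3,7)=8

Residual capacity of (3,7): 8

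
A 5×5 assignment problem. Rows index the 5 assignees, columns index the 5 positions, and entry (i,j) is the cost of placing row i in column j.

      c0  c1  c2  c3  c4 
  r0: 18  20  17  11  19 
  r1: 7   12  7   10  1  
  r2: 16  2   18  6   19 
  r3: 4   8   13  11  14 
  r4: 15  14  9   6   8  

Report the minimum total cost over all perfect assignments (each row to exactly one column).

optimal assignment: row0→col3 (cost 11), row1→col4 (cost 1), row2→col1 (cost 2), row3→col0 (cost 4), row4→col2 (cost 9)
total = 11 + 1 + 2 + 4 + 9 = 27

Minimum assignment cost: 27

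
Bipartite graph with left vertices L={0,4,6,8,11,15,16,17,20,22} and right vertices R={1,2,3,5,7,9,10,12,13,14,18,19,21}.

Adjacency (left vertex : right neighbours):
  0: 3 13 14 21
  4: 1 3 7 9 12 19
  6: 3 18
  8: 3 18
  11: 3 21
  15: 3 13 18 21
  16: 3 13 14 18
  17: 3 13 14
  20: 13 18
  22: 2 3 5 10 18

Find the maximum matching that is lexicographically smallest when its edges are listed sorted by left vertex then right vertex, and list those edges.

Lex-smallest maximum matching: {(0,3), (4,1), (6,18), (11,21), (15,13), (16,14), (22,2)}

|M| = 7 (so the lex-smallest maximum matching has 7 edges)
process left vertices in ascending order; for each, take the smallest-labelled available neighbour that still permits 7 edges overall, or leave it unmatched if none does
lex-smallest matching: {0-3, 4-1, 6-18, 11-21, 15-13, 16-14, 22-2}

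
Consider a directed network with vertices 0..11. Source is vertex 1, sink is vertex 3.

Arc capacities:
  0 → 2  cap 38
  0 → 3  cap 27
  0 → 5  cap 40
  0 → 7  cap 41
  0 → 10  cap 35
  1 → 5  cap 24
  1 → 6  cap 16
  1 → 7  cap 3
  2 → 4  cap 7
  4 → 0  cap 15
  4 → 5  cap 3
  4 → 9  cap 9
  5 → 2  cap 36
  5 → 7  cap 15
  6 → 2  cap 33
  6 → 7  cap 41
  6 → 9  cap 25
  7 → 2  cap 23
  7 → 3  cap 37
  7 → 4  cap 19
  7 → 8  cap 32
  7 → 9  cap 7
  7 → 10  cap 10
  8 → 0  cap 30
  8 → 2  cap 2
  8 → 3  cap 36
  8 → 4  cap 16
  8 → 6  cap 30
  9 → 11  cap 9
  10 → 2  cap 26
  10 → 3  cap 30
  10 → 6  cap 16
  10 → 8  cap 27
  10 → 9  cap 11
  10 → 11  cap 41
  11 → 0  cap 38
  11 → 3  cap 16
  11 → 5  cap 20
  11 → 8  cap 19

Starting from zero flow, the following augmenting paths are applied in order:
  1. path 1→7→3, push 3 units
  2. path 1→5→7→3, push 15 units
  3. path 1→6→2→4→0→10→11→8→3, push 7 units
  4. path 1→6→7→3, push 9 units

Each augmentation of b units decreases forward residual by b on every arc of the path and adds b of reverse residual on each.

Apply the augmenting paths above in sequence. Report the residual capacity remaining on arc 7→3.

after path 1 (1→7→3, push 3): res(7,3)=34
after path 2 (1→5→7→3, push 15): res(7,3)=19
after path 3 (1→6→2→4→0→10→11→8→3, push 7): res(7,3)=19
after path 4 (1→6→7→3, push 9): res(7,3)=10

Residual capacity of (7,3): 10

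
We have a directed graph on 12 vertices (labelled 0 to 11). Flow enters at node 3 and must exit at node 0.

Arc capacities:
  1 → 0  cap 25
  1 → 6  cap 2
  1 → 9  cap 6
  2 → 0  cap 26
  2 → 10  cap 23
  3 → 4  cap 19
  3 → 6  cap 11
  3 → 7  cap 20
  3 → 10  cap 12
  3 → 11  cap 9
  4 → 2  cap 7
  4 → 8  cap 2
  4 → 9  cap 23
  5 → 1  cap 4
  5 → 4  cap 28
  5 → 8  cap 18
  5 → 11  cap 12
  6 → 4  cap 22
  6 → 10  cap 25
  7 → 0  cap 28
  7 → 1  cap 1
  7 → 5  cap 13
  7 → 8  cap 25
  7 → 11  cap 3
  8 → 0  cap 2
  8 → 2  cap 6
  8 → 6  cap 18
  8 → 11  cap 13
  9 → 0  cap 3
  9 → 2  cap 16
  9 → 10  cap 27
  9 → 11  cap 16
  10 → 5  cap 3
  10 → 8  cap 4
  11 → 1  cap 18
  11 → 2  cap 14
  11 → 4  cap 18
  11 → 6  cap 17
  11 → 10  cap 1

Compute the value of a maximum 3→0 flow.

augment #1: 3→7→0 bottleneck 20, total now 20
augment #2: 3→4→2→0 bottleneck 7, total now 27
augment #3: 3→4→8→0 bottleneck 2, total now 29
augment #4: 3→4→9→0 bottleneck 3, total now 32
augment #5: 3→11→1→0 bottleneck 9, total now 41
augment #6: 3→4→9→2→0 bottleneck 7, total now 48
augment #7: 3→10→5→1→0 bottleneck 3, total now 51
augment #8: 3→10→8→2→0 bottleneck 4, total now 55
augment #9: 3→6→4→9→2→0 bottleneck 8, total now 63
augment #10: 3→6→4→9→11→1→0 bottleneck 3, total now 66

Maximum flow value: 66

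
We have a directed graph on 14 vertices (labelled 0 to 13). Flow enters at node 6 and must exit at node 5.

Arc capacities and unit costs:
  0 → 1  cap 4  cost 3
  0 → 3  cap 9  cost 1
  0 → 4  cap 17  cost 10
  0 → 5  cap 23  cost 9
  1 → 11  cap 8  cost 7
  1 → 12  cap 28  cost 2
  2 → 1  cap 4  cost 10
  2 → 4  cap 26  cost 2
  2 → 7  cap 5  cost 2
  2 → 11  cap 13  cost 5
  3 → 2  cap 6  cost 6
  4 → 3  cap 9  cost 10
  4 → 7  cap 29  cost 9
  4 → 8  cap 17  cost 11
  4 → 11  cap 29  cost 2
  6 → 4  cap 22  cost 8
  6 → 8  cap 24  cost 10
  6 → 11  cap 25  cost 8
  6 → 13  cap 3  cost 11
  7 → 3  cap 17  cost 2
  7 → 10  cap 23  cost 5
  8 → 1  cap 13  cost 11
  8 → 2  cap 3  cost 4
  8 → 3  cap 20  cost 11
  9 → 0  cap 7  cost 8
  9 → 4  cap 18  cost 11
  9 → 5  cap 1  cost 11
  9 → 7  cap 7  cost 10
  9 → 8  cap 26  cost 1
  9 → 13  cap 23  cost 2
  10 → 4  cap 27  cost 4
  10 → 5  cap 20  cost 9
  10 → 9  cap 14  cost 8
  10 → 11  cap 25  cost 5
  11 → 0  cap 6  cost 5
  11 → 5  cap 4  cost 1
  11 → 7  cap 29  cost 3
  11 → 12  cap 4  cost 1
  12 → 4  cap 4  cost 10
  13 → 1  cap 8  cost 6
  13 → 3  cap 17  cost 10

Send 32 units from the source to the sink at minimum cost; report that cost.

shortest-cost path #1: 6→11→5 push 4 @ unit cost 9 (adds 36)
shortest-cost path #2: 6→11→0→5 push 6 @ unit cost 22 (adds 132)
shortest-cost path #3: 6→11→7→10→5 push 15 @ unit cost 25 (adds 375)
shortest-cost path #4: 6→4→11→7→10→5 push 5 @ unit cost 27 (adds 135)
shortest-cost path #5: 6→4→11→7→10→9→5 push 1 @ unit cost 37 (adds 37)
shortest-cost path #6: 6→4→11→7→10→9→0→5 push 1 @ unit cost 43 (adds 43)
total cost = 758

Minimum cost for 32 units: 758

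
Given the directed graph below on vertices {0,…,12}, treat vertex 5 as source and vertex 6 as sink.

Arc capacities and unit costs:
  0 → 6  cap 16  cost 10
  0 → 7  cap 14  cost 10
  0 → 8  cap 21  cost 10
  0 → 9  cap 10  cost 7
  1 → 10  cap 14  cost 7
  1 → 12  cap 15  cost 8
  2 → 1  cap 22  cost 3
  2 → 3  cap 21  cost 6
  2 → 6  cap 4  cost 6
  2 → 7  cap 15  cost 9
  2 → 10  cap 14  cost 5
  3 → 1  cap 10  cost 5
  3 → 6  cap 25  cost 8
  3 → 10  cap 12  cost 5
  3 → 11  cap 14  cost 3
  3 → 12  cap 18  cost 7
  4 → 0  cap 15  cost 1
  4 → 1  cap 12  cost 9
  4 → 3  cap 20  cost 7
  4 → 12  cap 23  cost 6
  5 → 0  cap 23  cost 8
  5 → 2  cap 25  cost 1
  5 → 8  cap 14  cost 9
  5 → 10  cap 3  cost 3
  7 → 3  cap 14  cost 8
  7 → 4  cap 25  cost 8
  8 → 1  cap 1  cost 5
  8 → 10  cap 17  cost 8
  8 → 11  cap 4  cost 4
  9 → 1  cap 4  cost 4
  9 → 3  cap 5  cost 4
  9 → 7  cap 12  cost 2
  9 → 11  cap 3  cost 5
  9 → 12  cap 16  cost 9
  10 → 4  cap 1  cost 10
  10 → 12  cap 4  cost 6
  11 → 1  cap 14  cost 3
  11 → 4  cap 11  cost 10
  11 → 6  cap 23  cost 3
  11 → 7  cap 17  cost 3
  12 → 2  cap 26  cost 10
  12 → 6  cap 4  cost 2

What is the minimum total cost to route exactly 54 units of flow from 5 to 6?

shortest-cost path #1: 5→2→6 push 4 @ unit cost 7 (adds 28)
shortest-cost path #2: 5→10→12→6 push 3 @ unit cost 11 (adds 33)
shortest-cost path #3: 5→2→3→11→6 push 14 @ unit cost 13 (adds 182)
shortest-cost path #4: 5→2→10→12→6 push 1 @ unit cost 14 (adds 14)
shortest-cost path #5: 5→2→3→6 push 6 @ unit cost 15 (adds 90)
shortest-cost path #6: 5→8→11→6 push 4 @ unit cost 16 (adds 64)
shortest-cost path #7: 5→0→6 push 16 @ unit cost 18 (adds 288)
shortest-cost path #8: 5→0→9→11→6 push 3 @ unit cost 23 (adds 69)
shortest-cost path #9: 5→8→1→12→10→2→3→6 push 1 @ unit cost 25 (adds 25)
shortest-cost path #10: 5→0→9→3→6 push 2 @ unit cost 27 (adds 54)
total cost = 847

Minimum cost for 54 units: 847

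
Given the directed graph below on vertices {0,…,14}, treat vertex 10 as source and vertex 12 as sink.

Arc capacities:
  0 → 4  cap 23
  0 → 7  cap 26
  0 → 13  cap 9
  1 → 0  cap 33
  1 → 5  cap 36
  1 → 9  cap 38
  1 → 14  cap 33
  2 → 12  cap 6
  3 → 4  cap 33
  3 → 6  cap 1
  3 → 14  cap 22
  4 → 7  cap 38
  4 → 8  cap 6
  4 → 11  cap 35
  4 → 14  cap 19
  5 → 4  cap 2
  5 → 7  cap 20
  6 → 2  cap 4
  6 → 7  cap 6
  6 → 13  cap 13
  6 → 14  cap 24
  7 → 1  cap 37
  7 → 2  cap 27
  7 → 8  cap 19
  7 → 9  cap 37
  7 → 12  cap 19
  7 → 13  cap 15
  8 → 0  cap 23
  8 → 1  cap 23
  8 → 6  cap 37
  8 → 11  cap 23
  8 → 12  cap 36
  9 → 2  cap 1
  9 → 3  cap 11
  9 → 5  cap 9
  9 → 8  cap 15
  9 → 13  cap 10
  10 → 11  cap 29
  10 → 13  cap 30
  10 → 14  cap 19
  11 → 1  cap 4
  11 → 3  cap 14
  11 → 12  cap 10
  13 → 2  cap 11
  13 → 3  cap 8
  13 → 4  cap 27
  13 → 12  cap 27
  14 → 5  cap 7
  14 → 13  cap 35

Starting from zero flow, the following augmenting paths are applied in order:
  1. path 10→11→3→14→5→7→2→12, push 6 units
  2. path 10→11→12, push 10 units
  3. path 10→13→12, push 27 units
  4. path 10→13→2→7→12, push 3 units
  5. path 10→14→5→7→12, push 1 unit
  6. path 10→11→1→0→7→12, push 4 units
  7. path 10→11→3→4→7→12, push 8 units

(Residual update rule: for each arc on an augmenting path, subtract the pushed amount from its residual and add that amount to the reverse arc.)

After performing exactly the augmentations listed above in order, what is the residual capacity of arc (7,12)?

after path 1 (10→11→3→14→5→7→2→12, push 6): res(7,12)=19
after path 2 (10→11→12, push 10): res(7,12)=19
after path 3 (10→13→12, push 27): res(7,12)=19
after path 4 (10→13→2→7→12, push 3): res(7,12)=16
after path 5 (10→14→5→7→12, push 1): res(7,12)=15
after path 6 (10→11→1→0→7→12, push 4): res(7,12)=11
after path 7 (10→11→3→4→7→12, push 8): res(7,12)=3

Residual capacity of (7,12): 3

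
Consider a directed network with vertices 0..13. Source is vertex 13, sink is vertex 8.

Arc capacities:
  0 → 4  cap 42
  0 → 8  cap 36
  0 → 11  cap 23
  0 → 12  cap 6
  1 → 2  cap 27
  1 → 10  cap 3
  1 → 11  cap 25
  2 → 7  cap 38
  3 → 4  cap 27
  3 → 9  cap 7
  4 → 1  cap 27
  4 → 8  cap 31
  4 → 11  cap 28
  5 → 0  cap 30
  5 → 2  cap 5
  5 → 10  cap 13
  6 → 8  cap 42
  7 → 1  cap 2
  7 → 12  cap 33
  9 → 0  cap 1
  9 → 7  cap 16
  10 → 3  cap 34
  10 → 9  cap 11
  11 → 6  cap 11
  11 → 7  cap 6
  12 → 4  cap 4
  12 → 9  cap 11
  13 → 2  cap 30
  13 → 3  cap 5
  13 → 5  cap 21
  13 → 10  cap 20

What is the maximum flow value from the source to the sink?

Maximum flow value: 53

augment #1: 13→3→4→8 bottleneck 5, total now 5
augment #2: 13→5→0→8 bottleneck 21, total now 26
augment #3: 13→10→3→4→8 bottleneck 20, total now 46
augment #4: 13→2→7→12→4→8 bottleneck 4, total now 50
augment #5: 13→2→7→1→11→6→8 bottleneck 2, total now 52
augment #6: 13→2→7→12→9→0→8 bottleneck 1, total now 53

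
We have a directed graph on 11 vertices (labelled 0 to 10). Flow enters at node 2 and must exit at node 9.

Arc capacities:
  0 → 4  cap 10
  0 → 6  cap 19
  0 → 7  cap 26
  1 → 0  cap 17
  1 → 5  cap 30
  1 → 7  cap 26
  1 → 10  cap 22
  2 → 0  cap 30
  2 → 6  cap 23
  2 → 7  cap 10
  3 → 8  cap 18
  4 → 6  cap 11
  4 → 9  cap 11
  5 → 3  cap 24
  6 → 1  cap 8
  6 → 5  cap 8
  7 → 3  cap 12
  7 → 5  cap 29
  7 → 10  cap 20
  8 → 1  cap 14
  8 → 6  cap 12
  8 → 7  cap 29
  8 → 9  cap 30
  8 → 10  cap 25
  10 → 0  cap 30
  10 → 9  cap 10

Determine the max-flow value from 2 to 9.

Maximum flow value: 38

augment #1: 2→0→4→9 bottleneck 10, total now 10
augment #2: 2→7→10→9 bottleneck 10, total now 20
augment #3: 2→0→7→3→8→9 bottleneck 12, total now 32
augment #4: 2→6→5→3→8→9 bottleneck 6, total now 38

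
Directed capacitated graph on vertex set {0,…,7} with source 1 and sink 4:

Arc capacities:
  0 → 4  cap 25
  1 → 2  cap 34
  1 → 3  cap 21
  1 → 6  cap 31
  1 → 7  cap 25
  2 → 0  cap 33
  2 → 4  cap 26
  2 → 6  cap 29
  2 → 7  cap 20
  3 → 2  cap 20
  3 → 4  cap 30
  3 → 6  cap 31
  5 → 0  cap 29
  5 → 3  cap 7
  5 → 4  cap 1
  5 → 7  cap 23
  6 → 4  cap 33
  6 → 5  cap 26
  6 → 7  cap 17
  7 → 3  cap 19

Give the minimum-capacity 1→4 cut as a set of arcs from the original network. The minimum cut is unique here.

augment #1: 1→2→4 push 26
augment #2: 1→3→4 push 21
augment #3: 1→6→4 push 31
augment #4: 1→2→0→4 push 8
augment #5: 1→7→3→4 push 9
augment #6: 1→7→3→6→4 push 2
augment #7: 1→7→3→2→0→4 push 8
max flow = 105; residual-reachable set from 1 gives S-side
cut edges (S→T): {(1,2), (1,3), (1,6), (7,3)} total cap 105

Min-cut arcs: {(1,2), (1,3), (1,6), (7,3)} (total capacity 105)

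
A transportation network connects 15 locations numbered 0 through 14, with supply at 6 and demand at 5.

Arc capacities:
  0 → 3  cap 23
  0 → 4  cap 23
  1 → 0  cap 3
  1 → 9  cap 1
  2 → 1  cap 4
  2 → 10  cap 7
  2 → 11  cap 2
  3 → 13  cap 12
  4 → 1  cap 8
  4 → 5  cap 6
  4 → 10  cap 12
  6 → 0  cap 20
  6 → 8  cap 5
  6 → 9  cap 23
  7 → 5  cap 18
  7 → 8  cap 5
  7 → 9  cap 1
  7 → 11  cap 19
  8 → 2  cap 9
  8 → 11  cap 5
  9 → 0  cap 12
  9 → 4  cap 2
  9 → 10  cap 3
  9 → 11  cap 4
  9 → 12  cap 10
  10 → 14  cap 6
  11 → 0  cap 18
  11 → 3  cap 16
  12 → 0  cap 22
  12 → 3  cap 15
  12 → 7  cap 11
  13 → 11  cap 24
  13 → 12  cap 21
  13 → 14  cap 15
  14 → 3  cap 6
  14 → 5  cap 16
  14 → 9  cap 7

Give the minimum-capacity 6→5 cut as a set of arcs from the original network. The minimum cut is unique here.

augment #1: 6→0→4→5 push 6
augment #2: 6→9→10→14→5 push 3
augment #3: 6→9→12→7→5 push 10
augment #4: 6→0→3→13→14→5 push 12
augment #5: 6→0→4→10→14→5 push 1
augment #6: 6→0→4→10→14→13→12→7→5 push 1
max flow = 33; residual-reachable set from 6 gives S-side
cut edges (S→T): {(4,5), (12,7), (14,5)} total cap 33

Min-cut arcs: {(4,5), (12,7), (14,5)} (total capacity 33)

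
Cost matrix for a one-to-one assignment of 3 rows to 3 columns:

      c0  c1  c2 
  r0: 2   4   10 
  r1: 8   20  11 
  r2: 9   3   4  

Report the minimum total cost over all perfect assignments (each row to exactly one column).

Minimum assignment cost: 16

one of 2 optimal assignments: row0→col0 (cost 2), row1→col2 (cost 11), row2→col1 (cost 3)
total = 2 + 11 + 3 = 16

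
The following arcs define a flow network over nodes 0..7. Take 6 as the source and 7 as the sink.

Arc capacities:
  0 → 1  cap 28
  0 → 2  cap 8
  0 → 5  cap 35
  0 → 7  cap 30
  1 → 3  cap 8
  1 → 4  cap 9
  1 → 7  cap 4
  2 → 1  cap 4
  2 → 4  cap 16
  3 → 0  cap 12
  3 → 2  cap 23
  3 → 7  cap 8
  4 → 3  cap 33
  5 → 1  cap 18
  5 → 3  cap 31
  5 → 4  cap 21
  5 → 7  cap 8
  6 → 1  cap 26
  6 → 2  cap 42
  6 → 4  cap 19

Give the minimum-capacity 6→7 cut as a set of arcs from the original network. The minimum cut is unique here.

augment #1: 6→1→7 push 4
augment #2: 6→1→3→7 push 8
augment #3: 6→4→3→0→7 push 12
max flow = 24; residual-reachable set from 6 gives S-side
cut edges (S→T): {(1,7), (3,0), (3,7)} total cap 24

Min-cut arcs: {(1,7), (3,0), (3,7)} (total capacity 24)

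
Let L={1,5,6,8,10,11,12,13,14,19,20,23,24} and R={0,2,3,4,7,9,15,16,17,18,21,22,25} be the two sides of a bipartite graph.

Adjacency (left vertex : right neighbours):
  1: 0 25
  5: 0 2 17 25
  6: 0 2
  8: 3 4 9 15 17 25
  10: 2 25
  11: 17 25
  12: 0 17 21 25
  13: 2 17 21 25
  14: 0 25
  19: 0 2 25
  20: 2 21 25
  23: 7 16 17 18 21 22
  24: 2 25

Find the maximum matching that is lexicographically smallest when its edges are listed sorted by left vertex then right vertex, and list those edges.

|M| = 7 (so the lex-smallest maximum matching has 7 edges)
process left vertices in ascending order; for each, take the smallest-labelled available neighbour that still permits 7 edges overall, or leave it unmatched if none does
lex-smallest matching: {1-0, 5-2, 8-3, 10-25, 11-17, 12-21, 23-7}

Lex-smallest maximum matching: {(1,0), (5,2), (8,3), (10,25), (11,17), (12,21), (23,7)}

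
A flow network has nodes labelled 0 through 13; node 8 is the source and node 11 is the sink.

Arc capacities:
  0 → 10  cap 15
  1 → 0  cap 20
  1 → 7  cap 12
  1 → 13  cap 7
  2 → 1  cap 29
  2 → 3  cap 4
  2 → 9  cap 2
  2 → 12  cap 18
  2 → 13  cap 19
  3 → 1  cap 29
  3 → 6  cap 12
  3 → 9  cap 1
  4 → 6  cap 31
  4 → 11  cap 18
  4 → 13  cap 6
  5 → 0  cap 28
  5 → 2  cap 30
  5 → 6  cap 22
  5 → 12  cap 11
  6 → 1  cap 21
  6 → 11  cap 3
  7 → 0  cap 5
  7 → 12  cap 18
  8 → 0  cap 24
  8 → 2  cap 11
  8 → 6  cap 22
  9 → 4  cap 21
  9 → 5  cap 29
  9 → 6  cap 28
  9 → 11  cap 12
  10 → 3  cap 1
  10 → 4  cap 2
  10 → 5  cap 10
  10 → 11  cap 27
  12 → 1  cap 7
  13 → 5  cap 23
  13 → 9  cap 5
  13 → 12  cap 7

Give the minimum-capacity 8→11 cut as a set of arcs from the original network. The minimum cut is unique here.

Min-cut arcs: {(0,10), (2,9), (3,9), (6,11), (13,9)} (total capacity 26)

augment #1: 8→6→11 push 3
augment #2: 8→0→10→11 push 15
augment #3: 8→2→9→11 push 2
augment #4: 8→2→3→9→11 push 1
augment #5: 8→2→13→9→11 push 5
max flow = 26; residual-reachable set from 8 gives S-side
cut edges (S→T): {(0,10), (2,9), (3,9), (6,11), (13,9)} total cap 26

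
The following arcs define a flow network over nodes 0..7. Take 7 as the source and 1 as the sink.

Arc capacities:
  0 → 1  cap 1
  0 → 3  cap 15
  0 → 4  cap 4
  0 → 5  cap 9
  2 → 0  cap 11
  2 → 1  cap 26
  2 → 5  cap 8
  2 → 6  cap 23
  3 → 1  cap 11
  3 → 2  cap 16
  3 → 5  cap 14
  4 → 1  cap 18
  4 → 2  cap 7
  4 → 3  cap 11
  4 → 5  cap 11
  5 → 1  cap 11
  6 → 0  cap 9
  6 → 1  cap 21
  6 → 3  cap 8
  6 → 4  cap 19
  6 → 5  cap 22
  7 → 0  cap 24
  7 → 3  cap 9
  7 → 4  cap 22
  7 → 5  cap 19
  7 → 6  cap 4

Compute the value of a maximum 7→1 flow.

Maximum flow value: 66

augment #1: 7→0→1 bottleneck 1, total now 1
augment #2: 7→3→1 bottleneck 9, total now 10
augment #3: 7→4→1 bottleneck 18, total now 28
augment #4: 7→5→1 bottleneck 11, total now 39
augment #5: 7→6→1 bottleneck 4, total now 43
augment #6: 7→0→3→1 bottleneck 2, total now 45
augment #7: 7→4→2→1 bottleneck 4, total now 49
augment #8: 7→0→3→2→1 bottleneck 13, total now 62
augment #9: 7→0→4→2→1 bottleneck 3, total now 65
augment #10: 7→0→4→3→2→1 bottleneck 1, total now 66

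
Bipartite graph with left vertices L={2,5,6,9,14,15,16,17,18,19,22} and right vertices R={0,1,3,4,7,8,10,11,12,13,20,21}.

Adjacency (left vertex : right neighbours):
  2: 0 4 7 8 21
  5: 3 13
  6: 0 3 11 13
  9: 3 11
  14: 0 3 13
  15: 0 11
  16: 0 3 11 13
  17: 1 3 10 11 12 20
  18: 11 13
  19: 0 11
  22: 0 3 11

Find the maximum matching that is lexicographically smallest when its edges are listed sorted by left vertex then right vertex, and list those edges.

|M| = 6 (so the lex-smallest maximum matching has 6 edges)
process left vertices in ascending order; for each, take the smallest-labelled available neighbour that still permits 6 edges overall, or leave it unmatched if none does
lex-smallest matching: {2-4, 5-3, 6-0, 9-11, 14-13, 17-1}

Lex-smallest maximum matching: {(2,4), (5,3), (6,0), (9,11), (14,13), (17,1)}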